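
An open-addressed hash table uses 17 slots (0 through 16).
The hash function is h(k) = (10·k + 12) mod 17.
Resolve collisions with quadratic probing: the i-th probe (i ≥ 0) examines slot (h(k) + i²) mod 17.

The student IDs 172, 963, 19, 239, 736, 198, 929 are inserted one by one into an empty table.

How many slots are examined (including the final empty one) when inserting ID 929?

3

Insert 172: h=15, slot 15 empty => index 15.
Insert 963: h=3, slot 3 empty => index 3.
Insert 19: h=15, slot 15 occupied => index 16.
Insert 239: h=5, slot 5 empty => index 5.
Insert 736: h=11, slot 11 empty => index 11.
Insert 198: h=3, slot 3 occupied => index 4.
Insert 929: h=3, slots 3,4 occupied => index 7.
Table: [—, —, —, 963, 198, 239, —, 929, —, —, —, 736, —, —, —, 172, 19]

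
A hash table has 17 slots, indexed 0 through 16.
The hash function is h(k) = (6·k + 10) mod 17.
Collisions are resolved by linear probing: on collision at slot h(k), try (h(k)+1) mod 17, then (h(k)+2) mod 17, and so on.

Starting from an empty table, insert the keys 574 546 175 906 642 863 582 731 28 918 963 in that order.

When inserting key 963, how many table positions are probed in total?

574 hashes to 3; slot 3 is free -> place at 3.
546 hashes to 5; slot 5 is free -> place at 5.
175 hashes to 6; slot 6 is free -> place at 6.
906 hashes to 6; 6 taken -> place at 7.
642 hashes to 3; 3 taken -> place at 4.
863 hashes to 3; 3,4,5,6,7 taken -> place at 8.
582 hashes to 0; slot 0 is free -> place at 0.
731 hashes to 10; slot 10 is free -> place at 10.
28 hashes to 8; 8 taken -> place at 9.
918 hashes to 10; 10 taken -> place at 11.
963 hashes to 8; 8,9,10,11 taken -> place at 12.
Table: [582, ., ., 574, 642, 546, 175, 906, 863, 28, 731, 918, 963, ., ., ., .]

5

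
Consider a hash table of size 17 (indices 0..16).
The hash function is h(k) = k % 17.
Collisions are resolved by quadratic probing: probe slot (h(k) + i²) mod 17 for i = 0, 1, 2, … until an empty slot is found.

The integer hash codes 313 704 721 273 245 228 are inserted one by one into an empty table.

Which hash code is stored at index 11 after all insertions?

313: h=7 => slot 7
704: h=7, probe 7,8 => slot 8
721: h=7, probe 7,8,11 => slot 11
273: h=1 => slot 1
245: h=7, probe 7,8,11,16 => slot 16
228: h=7, probe 7,8,11,16,6 => slot 6
Table: [-, 273, -, -, -, -, 228, 313, 704, -, -, 721, -, -, -, -, 245]

721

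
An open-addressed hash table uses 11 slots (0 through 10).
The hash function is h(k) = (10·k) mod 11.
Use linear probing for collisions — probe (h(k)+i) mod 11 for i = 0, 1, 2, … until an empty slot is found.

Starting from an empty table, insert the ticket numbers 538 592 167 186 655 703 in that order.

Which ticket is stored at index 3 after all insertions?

186

538 hashes to 1; slot 1 is free => place at 1.
592 hashes to 2; slot 2 is free => place at 2.
167 hashes to 9; slot 9 is free => place at 9.
186 hashes to 1; 1,2 taken => place at 3.
655 hashes to 5; slot 5 is free => place at 5.
703 hashes to 1; 1,2,3 taken => place at 4.
Table: [—, 538, 592, 186, 703, 655, —, —, —, 167, —]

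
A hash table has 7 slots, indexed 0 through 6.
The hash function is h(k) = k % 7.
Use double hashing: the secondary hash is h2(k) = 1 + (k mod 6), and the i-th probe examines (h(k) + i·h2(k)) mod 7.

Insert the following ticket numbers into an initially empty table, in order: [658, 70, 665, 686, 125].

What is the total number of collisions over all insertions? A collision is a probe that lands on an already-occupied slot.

5

658: h=0 → slot 0
70: h=0, h2=5, probe 0,5 → slot 5
665: h=0, h2=6, probe 0,6 → slot 6
686: h=0, h2=3, probe 0,3 → slot 3
125: h=6, h2=6, probe 6,5,4 → slot 4
Table: [658, —, —, 686, 125, 70, 665]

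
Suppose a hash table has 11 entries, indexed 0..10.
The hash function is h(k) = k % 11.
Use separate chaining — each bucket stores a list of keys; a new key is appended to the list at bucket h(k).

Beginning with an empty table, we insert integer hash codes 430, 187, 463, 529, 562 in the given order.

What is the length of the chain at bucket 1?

4

Insert 430: h=1, bucket 1 empty -> new chain.
Insert 187: h=0, bucket 0 empty -> new chain.
Insert 463: h=1, bucket 1 nonempty -> append to chain.
Insert 529: h=1, bucket 1 nonempty -> append to chain.
Insert 562: h=1, bucket 1 nonempty -> append to chain.
Final buckets:
0: 187
1: 430 -> 463 -> 529 -> 562
2: .
3: .
4: .
5: .
6: .
7: .
8: .
9: .
10: .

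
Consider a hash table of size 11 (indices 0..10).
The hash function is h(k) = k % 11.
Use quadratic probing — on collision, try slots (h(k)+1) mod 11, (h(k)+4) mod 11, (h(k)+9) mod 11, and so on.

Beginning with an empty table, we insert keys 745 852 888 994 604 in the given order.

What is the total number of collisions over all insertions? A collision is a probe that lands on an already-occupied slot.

Insert 745: h=8, slot 8 empty -> index 8.
Insert 852: h=5, slot 5 empty -> index 5.
Insert 888: h=8, slot 8 occupied -> index 9.
Insert 994: h=4, slot 4 empty -> index 4.
Insert 604: h=10, slot 10 empty -> index 10.
Table: [∅, ∅, ∅, ∅, 994, 852, ∅, ∅, 745, 888, 604]

1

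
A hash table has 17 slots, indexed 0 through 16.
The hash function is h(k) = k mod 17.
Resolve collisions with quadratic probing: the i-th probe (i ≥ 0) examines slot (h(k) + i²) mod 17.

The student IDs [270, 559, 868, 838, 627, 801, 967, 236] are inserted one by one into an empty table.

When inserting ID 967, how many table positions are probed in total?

Insert 270: h=15, slot 15 empty => index 15.
Insert 559: h=15, slot 15 occupied => index 16.
Insert 868: h=1, slot 1 empty => index 1.
Insert 838: h=5, slot 5 empty => index 5.
Insert 627: h=15, slots 15,16 occupied => index 2.
Insert 801: h=2, slot 2 occupied => index 3.
Insert 967: h=15, slots 15,16,2 occupied => index 7.
Insert 236: h=15, slots 15,16,2,7 occupied => index 14.
Table: [_, 868, 627, 801, _, 838, _, 967, _, _, _, _, _, _, 236, 270, 559]

4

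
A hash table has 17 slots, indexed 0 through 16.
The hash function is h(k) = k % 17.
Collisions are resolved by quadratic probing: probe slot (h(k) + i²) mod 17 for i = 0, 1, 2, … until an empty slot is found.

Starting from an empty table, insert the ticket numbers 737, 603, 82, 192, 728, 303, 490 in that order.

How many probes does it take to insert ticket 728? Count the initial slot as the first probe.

2

Insert 737: h=6, slot 6 empty → index 6.
Insert 603: h=8, slot 8 empty → index 8.
Insert 82: h=14, slot 14 empty → index 14.
Insert 192: h=5, slot 5 empty → index 5.
Insert 728: h=14, slot 14 occupied → index 15.
Insert 303: h=14, slots 14,15 occupied → index 1.
Insert 490: h=14, slots 14,15,1,6 occupied → index 13.
Table: [—, 303, —, —, —, 192, 737, —, 603, —, —, —, —, 490, 82, 728, —]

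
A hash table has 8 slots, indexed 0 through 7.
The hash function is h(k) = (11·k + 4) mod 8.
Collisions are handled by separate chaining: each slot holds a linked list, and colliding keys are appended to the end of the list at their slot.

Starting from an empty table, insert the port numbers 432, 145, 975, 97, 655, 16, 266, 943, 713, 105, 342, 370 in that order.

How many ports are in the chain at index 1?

3

Insert 432: h=4, bucket 4 empty → new chain.
Insert 145: h=7, bucket 7 empty → new chain.
Insert 975: h=1, bucket 1 empty → new chain.
Insert 97: h=7, bucket 7 nonempty → append to chain.
Insert 655: h=1, bucket 1 nonempty → append to chain.
Insert 16: h=4, bucket 4 nonempty → append to chain.
Insert 266: h=2, bucket 2 empty → new chain.
Insert 943: h=1, bucket 1 nonempty → append to chain.
Insert 713: h=7, bucket 7 nonempty → append to chain.
Insert 105: h=7, bucket 7 nonempty → append to chain.
Insert 342: h=6, bucket 6 empty → new chain.
Insert 370: h=2, bucket 2 nonempty → append to chain.
Final buckets:
0: .
1: 975 -> 655 -> 943
2: 266 -> 370
3: .
4: 432 -> 16
5: .
6: 342
7: 145 -> 97 -> 713 -> 105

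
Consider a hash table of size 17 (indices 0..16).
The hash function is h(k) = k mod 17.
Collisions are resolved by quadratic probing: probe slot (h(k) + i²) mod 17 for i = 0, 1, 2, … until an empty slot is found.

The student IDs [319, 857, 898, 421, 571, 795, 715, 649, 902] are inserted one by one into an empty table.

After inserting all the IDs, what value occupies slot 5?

Insert 319: h=13, slot 13 empty → index 13.
Insert 857: h=7, slot 7 empty → index 7.
Insert 898: h=14, slot 14 empty → index 14.
Insert 421: h=13, slots 13,14 occupied → index 0.
Insert 571: h=10, slot 10 empty → index 10.
Insert 795: h=13, slots 13,14,0 occupied → index 5.
Insert 715: h=1, slot 1 empty → index 1.
Insert 649: h=3, slot 3 empty → index 3.
Insert 902: h=1, slot 1 occupied → index 2.
Table: [421, 715, 902, 649, _, 795, _, 857, _, _, 571, _, _, 319, 898, _, _]

795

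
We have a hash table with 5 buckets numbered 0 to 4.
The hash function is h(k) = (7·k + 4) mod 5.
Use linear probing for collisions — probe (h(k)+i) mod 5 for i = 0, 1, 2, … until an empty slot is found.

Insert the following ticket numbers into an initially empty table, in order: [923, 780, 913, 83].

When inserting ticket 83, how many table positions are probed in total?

923: h=0 => slot 0
780: h=4 => slot 4
913: h=0, probe 0,1 => slot 1
83: h=0, probe 0,1,2 => slot 2
Table: [923, 913, 83, ∅, 780]

3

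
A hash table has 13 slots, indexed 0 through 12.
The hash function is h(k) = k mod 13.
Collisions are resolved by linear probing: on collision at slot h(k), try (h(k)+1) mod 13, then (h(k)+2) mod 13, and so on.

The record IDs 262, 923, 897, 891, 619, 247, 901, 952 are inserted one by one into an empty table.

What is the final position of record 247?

Insert 262: h=2, slot 2 empty -> index 2.
Insert 923: h=0, slot 0 empty -> index 0.
Insert 897: h=0, slot 0 occupied -> index 1.
Insert 891: h=7, slot 7 empty -> index 7.
Insert 619: h=8, slot 8 empty -> index 8.
Insert 247: h=0, slots 0,1,2 occupied -> index 3.
Insert 901: h=4, slot 4 empty -> index 4.
Insert 952: h=3, slots 3,4 occupied -> index 5.
Table: [923, 897, 262, 247, 901, 952, ., 891, 619, ., ., ., .]

3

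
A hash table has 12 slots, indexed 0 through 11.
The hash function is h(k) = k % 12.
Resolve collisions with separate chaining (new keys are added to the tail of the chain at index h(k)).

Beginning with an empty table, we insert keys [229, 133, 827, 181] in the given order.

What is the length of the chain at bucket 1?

3

Insert 229: h=1, bucket 1 empty -> new chain.
Insert 133: h=1, bucket 1 nonempty -> append to chain.
Insert 827: h=11, bucket 11 empty -> new chain.
Insert 181: h=1, bucket 1 nonempty -> append to chain.
Final buckets:
0: —
1: 229 -> 133 -> 181
2: —
3: —
4: —
5: —
6: —
7: —
8: —
9: —
10: —
11: 827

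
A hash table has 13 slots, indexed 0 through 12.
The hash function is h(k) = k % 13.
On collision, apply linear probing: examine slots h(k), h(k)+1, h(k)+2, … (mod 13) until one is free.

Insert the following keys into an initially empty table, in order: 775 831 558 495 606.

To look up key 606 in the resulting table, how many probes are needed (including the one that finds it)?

2

Insert 775: h=8, slot 8 empty => index 8.
Insert 831: h=12, slot 12 empty => index 12.
Insert 558: h=12, slot 12 occupied => index 0.
Insert 495: h=1, slot 1 empty => index 1.
Insert 606: h=8, slot 8 occupied => index 9.
Table: [558, 495, ∅, ∅, ∅, ∅, ∅, ∅, 775, 606, ∅, ∅, 831]
Lookup 606: h=8, probe 8,9 → found at 9.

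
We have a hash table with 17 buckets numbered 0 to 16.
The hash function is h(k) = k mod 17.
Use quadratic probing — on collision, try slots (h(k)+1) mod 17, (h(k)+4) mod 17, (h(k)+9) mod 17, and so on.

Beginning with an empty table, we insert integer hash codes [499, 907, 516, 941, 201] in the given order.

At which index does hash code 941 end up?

499: h=6 => slot 6
907: h=6, probe 6,7 => slot 7
516: h=6, probe 6,7,10 => slot 10
941: h=6, probe 6,7,10,15 => slot 15
201: h=14 => slot 14
Table: [—, —, —, —, —, —, 499, 907, —, —, 516, —, —, —, 201, 941, —]

15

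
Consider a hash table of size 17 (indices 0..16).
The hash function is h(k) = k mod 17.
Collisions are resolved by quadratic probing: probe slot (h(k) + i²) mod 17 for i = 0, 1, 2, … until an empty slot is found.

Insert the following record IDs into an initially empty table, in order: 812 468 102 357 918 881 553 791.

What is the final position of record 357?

1

812: h=13 → slot 13
468: h=9 → slot 9
102: h=0 → slot 0
357: h=0, probe 0,1 → slot 1
918: h=0, probe 0,1,4 → slot 4
881: h=14 → slot 14
553: h=9, probe 9,10 → slot 10
791: h=9, probe 9,10,13,1,8 → slot 8
Table: [102, 357, ∅, ∅, 918, ∅, ∅, ∅, 791, 468, 553, ∅, ∅, 812, 881, ∅, ∅]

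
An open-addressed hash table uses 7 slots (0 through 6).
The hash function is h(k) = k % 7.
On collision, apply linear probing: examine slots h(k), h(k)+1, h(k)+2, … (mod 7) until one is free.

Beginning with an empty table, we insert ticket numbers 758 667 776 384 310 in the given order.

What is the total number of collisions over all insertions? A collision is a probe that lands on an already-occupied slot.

758 hashes to 2; slot 2 is free => place at 2.
667 hashes to 2; 2 taken => place at 3.
776 hashes to 6; slot 6 is free => place at 6.
384 hashes to 6; 6 taken => place at 0.
310 hashes to 2; 2,3 taken => place at 4.
Table: [384, -, 758, 667, 310, -, 776]

4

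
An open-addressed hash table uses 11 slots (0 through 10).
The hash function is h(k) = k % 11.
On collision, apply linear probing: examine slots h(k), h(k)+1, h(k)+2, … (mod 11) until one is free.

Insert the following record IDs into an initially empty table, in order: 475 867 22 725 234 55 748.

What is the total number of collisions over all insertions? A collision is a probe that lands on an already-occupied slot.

5

Insert 475: h=2, slot 2 empty → index 2.
Insert 867: h=9, slot 9 empty → index 9.
Insert 22: h=0, slot 0 empty → index 0.
Insert 725: h=10, slot 10 empty → index 10.
Insert 234: h=3, slot 3 empty → index 3.
Insert 55: h=0, slot 0 occupied → index 1.
Insert 748: h=0, slots 0,1,2,3 occupied → index 4.
Table: [22, 55, 475, 234, 748, -, -, -, -, 867, 725]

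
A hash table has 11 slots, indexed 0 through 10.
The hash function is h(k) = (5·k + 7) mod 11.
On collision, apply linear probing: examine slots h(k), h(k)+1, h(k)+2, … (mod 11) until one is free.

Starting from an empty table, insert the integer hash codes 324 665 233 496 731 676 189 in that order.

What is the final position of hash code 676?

3

Insert 324: h=10, slot 10 empty → index 10.
Insert 665: h=10, slot 10 occupied → index 0.
Insert 233: h=6, slot 6 empty → index 6.
Insert 496: h=1, slot 1 empty → index 1.
Insert 731: h=10, slots 10,0,1 occupied → index 2.
Insert 676: h=10, slots 10,0,1,2 occupied → index 3.
Insert 189: h=6, slot 6 occupied → index 7.
Table: [665, 496, 731, 676, ∅, ∅, 233, 189, ∅, ∅, 324]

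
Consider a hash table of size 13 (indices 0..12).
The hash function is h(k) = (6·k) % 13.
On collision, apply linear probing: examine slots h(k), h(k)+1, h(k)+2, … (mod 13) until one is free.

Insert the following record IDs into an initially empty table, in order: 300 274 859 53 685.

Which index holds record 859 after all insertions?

8

300 hashes to 6; slot 6 is free -> place at 6.
274 hashes to 6; 6 taken -> place at 7.
859 hashes to 6; 6,7 taken -> place at 8.
53 hashes to 6; 6,7,8 taken -> place at 9.
685 hashes to 2; slot 2 is free -> place at 2.
Table: [., ., 685, ., ., ., 300, 274, 859, 53, ., ., .]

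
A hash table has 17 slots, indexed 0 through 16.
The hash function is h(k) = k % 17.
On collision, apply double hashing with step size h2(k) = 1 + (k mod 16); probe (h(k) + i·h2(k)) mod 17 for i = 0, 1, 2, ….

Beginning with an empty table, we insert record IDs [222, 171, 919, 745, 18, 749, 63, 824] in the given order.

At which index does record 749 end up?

15

222 hashes to 1; slot 1 is free -> place at 1.
171 hashes to 1, h2=12; 1 taken -> place at 13.
919 hashes to 1, h2=8; 1 taken -> place at 9.
745 hashes to 14; slot 14 is free -> place at 14.
18 hashes to 1, h2=3; 1 taken -> place at 4.
749 hashes to 1, h2=14; 1 taken -> place at 15.
63 hashes to 12; slot 12 is free -> place at 12.
824 hashes to 8; slot 8 is free -> place at 8.
Table: [., 222, ., ., 18, ., ., ., 824, 919, ., ., 63, 171, 745, 749, .]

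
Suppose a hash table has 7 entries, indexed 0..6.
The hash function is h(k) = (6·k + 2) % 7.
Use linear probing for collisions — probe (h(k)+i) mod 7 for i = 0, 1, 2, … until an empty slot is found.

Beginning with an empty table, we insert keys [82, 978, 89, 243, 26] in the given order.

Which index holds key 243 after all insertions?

Insert 82: h=4, slot 4 empty => index 4.
Insert 978: h=4, slot 4 occupied => index 5.
Insert 89: h=4, slots 4,5 occupied => index 6.
Insert 243: h=4, slots 4,5,6 occupied => index 0.
Insert 26: h=4, slots 4,5,6,0 occupied => index 1.
Table: [243, 26, _, _, 82, 978, 89]

0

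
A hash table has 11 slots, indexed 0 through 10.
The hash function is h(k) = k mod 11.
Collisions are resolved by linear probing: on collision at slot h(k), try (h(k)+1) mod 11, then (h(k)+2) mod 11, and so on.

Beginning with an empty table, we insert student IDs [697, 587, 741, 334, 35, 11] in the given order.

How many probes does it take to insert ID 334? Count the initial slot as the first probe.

Insert 697: h=4, slot 4 empty => index 4.
Insert 587: h=4, slot 4 occupied => index 5.
Insert 741: h=4, slots 4,5 occupied => index 6.
Insert 334: h=4, slots 4,5,6 occupied => index 7.
Insert 35: h=2, slot 2 empty => index 2.
Insert 11: h=0, slot 0 empty => index 0.
Table: [11, ∅, 35, ∅, 697, 587, 741, 334, ∅, ∅, ∅]

4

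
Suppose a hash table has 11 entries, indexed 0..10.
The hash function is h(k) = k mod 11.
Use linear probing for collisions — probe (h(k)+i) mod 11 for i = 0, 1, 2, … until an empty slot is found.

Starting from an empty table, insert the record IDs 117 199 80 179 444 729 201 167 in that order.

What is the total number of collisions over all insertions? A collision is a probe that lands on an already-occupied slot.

10

117 hashes to 7; slot 7 is free => place at 7.
199 hashes to 1; slot 1 is free => place at 1.
80 hashes to 3; slot 3 is free => place at 3.
179 hashes to 3; 3 taken => place at 4.
444 hashes to 4; 4 taken => place at 5.
729 hashes to 3; 3,4,5 taken => place at 6.
201 hashes to 3; 3,4,5,6,7 taken => place at 8.
167 hashes to 2; slot 2 is free => place at 2.
Table: [-, 199, 167, 80, 179, 444, 729, 117, 201, -, -]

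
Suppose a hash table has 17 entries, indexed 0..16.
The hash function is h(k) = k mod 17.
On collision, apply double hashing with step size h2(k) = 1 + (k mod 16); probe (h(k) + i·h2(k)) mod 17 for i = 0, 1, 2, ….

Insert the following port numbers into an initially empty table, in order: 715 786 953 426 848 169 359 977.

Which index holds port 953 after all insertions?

11

Insert 715: h=1, slot 1 empty → index 1.
Insert 786: h=4, slot 4 empty → index 4.
Insert 953: h=1, h2=10, slot 1 occupied → index 11.
Insert 426: h=1, h2=11, slot 1 occupied → index 12.
Insert 848: h=15, slot 15 empty → index 15.
Insert 169: h=16, slot 16 empty → index 16.
Insert 359: h=2, slot 2 empty → index 2.
Insert 977: h=8, slot 8 empty → index 8.
Table: [_, 715, 359, _, 786, _, _, _, 977, _, _, 953, 426, _, _, 848, 169]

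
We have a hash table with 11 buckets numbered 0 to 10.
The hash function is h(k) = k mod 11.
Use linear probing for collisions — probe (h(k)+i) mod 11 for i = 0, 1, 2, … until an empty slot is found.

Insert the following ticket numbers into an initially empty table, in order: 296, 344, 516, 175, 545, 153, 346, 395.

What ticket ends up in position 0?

516

Insert 296: h=10, slot 10 empty -> index 10.
Insert 344: h=3, slot 3 empty -> index 3.
Insert 516: h=10, slot 10 occupied -> index 0.
Insert 175: h=10, slots 10,0 occupied -> index 1.
Insert 545: h=6, slot 6 empty -> index 6.
Insert 153: h=10, slots 10,0,1 occupied -> index 2.
Insert 346: h=5, slot 5 empty -> index 5.
Insert 395: h=10, slots 10,0,1,2,3 occupied -> index 4.
Table: [516, 175, 153, 344, 395, 346, 545, _, _, _, 296]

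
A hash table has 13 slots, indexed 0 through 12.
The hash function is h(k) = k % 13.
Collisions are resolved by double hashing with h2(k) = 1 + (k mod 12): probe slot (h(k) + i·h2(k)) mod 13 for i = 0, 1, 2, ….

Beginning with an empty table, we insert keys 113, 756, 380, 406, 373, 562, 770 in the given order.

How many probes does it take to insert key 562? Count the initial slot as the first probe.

3

113 hashes to 9; slot 9 is free → place at 9.
756 hashes to 2; slot 2 is free → place at 2.
380 hashes to 3; slot 3 is free → place at 3.
406 hashes to 3, h2=11; 3 taken → place at 1.
373 hashes to 9, h2=2; 9 taken → place at 11.
562 hashes to 3, h2=11; 3,1 taken → place at 12.
770 hashes to 3, h2=3; 3 taken → place at 6.
Table: [., 406, 756, 380, ., ., 770, ., ., 113, ., 373, 562]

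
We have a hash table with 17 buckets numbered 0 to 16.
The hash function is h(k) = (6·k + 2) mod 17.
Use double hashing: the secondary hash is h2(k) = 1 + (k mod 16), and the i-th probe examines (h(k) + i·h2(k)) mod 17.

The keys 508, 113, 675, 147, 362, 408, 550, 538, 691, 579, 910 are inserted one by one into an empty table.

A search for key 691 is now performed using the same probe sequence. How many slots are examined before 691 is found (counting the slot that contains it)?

508 hashes to 7; slot 7 is free => place at 7.
113 hashes to 0; slot 0 is free => place at 0.
675 hashes to 6; slot 6 is free => place at 6.
147 hashes to 0, h2=4; 0 taken => place at 4.
362 hashes to 15; slot 15 is free => place at 15.
408 hashes to 2; slot 2 is free => place at 2.
550 hashes to 4, h2=7; 4 taken => place at 11.
538 hashes to 0, h2=11; 0,11 taken => place at 5.
691 hashes to 0, h2=4; 0,4 taken => place at 8.
579 hashes to 8, h2=4; 8 taken => place at 12.
910 hashes to 5, h2=15; 5 taken => place at 3.
Table: [113, -, 408, 910, 147, 538, 675, 508, 691, -, -, 550, 579, -, -, 362, -]
Lookup 691: h=0, h2=4, probe 0,4,8 → found at 8.

3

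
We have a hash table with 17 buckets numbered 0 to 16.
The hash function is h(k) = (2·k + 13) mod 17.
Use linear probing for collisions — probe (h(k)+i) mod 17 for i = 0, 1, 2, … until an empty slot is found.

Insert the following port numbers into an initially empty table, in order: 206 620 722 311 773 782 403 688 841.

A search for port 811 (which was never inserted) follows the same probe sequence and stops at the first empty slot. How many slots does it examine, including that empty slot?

Insert 206: h=0, slot 0 empty → index 0.
Insert 620: h=12, slot 12 empty → index 12.
Insert 722: h=12, slot 12 occupied → index 13.
Insert 311: h=6, slot 6 empty → index 6.
Insert 773: h=12, slots 12,13 occupied → index 14.
Insert 782: h=13, slots 13,14 occupied → index 15.
Insert 403: h=3, slot 3 empty → index 3.
Insert 688: h=12, slots 12,13,14,15 occupied → index 16.
Insert 841: h=12, slots 12,13,14,15,16,0 occupied → index 1.
Table: [206, 841, —, 403, —, —, 311, —, —, —, —, —, 620, 722, 773, 782, 688]
Lookup 811: h=3, probe 3,4 → slot 4 empty, not found.

2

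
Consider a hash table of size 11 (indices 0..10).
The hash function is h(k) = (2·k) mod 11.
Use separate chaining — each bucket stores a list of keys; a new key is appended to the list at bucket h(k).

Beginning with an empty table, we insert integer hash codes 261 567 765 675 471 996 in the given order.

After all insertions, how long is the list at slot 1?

261 → bucket 5
567 → bucket 1
765 → bucket 1 (collision)
675 → bucket 8
471 → bucket 7
996 → bucket 1 (collision)
Final buckets:
0: —
1: 567 -> 765 -> 996
2: —
3: —
4: —
5: 261
6: —
7: 471
8: 675
9: —
10: —

3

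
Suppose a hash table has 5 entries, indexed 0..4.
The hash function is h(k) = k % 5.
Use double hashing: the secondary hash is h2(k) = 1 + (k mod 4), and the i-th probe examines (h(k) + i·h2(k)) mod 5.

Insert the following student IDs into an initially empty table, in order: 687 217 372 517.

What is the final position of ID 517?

1

687 hashes to 2; slot 2 is free => place at 2.
217 hashes to 2, h2=2; 2 taken => place at 4.
372 hashes to 2, h2=1; 2 taken => place at 3.
517 hashes to 2, h2=2; 2,4 taken => place at 1.
Table: [∅, 517, 687, 372, 217]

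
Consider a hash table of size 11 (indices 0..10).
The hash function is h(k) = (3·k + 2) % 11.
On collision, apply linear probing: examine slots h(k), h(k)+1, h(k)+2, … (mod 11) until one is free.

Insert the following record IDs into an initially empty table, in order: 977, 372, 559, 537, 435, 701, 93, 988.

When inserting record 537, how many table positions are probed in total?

977: h=7 => slot 7
372: h=7, probe 7,8 => slot 8
559: h=7, probe 7,8,9 => slot 9
537: h=7, probe 7,8,9,10 => slot 10
435: h=9, probe 9,10,0 => slot 0
701: h=4 => slot 4
93: h=6 => slot 6
988: h=7, probe 7,8,9,10,0,1 => slot 1
Table: [435, 988, ., ., 701, ., 93, 977, 372, 559, 537]

4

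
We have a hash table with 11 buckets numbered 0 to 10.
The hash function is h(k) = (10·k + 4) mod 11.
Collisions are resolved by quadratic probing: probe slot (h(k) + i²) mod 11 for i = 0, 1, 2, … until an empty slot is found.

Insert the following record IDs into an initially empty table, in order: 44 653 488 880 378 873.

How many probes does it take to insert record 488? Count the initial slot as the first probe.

2

Insert 44: h=4, slot 4 empty => index 4.
Insert 653: h=0, slot 0 empty => index 0.
Insert 488: h=0, slot 0 occupied => index 1.
Insert 880: h=4, slot 4 occupied => index 5.
Insert 378: h=0, slots 0,1,4 occupied => index 9.
Insert 873: h=0, slots 0,1,4,9,5 occupied => index 3.
Table: [653, 488, _, 873, 44, 880, _, _, _, 378, _]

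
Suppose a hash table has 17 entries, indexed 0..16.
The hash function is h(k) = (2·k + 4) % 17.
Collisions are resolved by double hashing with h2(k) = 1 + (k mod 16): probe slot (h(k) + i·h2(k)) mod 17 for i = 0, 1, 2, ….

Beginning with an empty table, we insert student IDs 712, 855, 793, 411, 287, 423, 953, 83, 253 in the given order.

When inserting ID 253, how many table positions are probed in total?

3

Insert 712: h=0, slot 0 empty → index 0.
Insert 855: h=14, slot 14 empty → index 14.
Insert 793: h=9, slot 9 empty → index 9.
Insert 411: h=10, slot 10 empty → index 10.
Insert 287: h=0, h2=16, slot 0 occupied → index 16.
Insert 423: h=0, h2=8, slot 0 occupied → index 8.
Insert 953: h=6, slot 6 empty → index 6.
Insert 83: h=0, h2=4, slot 0 occupied → index 4.
Insert 253: h=0, h2=14, slots 0,14 occupied → index 11.
Table: [712, —, —, —, 83, —, 953, —, 423, 793, 411, 253, —, —, 855, —, 287]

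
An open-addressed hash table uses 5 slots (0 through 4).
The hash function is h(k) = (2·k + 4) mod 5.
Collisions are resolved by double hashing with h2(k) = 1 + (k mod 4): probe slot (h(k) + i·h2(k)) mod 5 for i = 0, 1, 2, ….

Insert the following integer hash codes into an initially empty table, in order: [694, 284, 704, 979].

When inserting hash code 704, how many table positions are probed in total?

3

694: h=2 -> slot 2
284: h=2, h2=1, probe 2,3 -> slot 3
704: h=2, h2=1, probe 2,3,4 -> slot 4
979: h=2, h2=4, probe 2,1 -> slot 1
Table: [., 979, 694, 284, 704]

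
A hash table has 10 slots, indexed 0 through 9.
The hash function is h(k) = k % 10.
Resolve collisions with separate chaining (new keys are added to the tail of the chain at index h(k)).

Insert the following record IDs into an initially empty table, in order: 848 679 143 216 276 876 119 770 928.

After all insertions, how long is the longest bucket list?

848 → bucket 8
679 → bucket 9
143 → bucket 3
216 → bucket 6
276 → bucket 6 (collision)
876 → bucket 6 (collision)
119 → bucket 9 (collision)
770 → bucket 0
928 → bucket 8 (collision)
Final buckets:
0: 770
1: .
2: .
3: 143
4: .
5: .
6: 216 -> 276 -> 876
7: .
8: 848 -> 928
9: 679 -> 119

3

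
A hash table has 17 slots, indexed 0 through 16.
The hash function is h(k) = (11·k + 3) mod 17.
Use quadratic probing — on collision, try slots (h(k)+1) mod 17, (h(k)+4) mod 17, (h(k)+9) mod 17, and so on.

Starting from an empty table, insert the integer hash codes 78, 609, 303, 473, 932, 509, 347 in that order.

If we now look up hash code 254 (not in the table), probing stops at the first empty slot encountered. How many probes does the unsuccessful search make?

2

78 hashes to 11; slot 11 is free -> place at 11.
609 hashes to 4; slot 4 is free -> place at 4.
303 hashes to 4; 4 taken -> place at 5.
473 hashes to 4; 4,5 taken -> place at 8.
932 hashes to 4; 4,5,8 taken -> place at 13.
509 hashes to 9; slot 9 is free -> place at 9.
347 hashes to 12; slot 12 is free -> place at 12.
Table: [-, -, -, -, 609, 303, -, -, 473, 509, -, 78, 347, 932, -, -, -]
Lookup 254: h=9, probe 9,10 → slot 10 empty, not found.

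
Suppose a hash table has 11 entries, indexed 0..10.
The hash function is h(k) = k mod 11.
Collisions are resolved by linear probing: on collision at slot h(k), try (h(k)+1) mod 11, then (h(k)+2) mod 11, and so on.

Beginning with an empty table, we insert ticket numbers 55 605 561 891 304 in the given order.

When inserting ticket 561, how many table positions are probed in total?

3

55: h=0 => slot 0
605: h=0, probe 0,1 => slot 1
561: h=0, probe 0,1,2 => slot 2
891: h=0, probe 0,1,2,3 => slot 3
304: h=7 => slot 7
Table: [55, 605, 561, 891, ., ., ., 304, ., ., .]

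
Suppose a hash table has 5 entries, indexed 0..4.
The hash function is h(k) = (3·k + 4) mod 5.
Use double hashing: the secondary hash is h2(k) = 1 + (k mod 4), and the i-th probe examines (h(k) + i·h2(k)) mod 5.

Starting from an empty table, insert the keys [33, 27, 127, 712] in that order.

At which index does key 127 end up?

4

Insert 33: h=3, slot 3 empty → index 3.
Insert 27: h=0, slot 0 empty → index 0.
Insert 127: h=0, h2=4, slot 0 occupied → index 4.
Insert 712: h=0, h2=1, slot 0 occupied → index 1.
Table: [27, 712, —, 33, 127]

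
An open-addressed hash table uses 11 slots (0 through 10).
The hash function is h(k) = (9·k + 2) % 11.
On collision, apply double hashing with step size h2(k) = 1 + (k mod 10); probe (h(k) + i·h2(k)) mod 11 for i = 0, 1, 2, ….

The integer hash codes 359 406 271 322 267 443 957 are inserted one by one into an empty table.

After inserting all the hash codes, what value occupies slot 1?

Insert 359: h=10, slot 10 empty → index 10.
Insert 406: h=4, slot 4 empty → index 4.
Insert 271: h=10, h2=2, slot 10 occupied → index 1.
Insert 322: h=7, slot 7 empty → index 7.
Insert 267: h=7, h2=8, slots 7,4,1 occupied → index 9.
Insert 443: h=7, h2=4, slot 7 occupied → index 0.
Insert 957: h=2, slot 2 empty → index 2.
Table: [443, 271, 957, -, 406, -, -, 322, -, 267, 359]

271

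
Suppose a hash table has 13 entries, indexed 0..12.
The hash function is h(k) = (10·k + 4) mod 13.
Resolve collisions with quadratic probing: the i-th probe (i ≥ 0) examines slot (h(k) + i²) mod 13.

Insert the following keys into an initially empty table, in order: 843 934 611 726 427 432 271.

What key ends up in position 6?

843 hashes to 10; slot 10 is free => place at 10.
934 hashes to 10; 10 taken => place at 11.
611 hashes to 4; slot 4 is free => place at 4.
726 hashes to 10; 10,11 taken => place at 1.
427 hashes to 10; 10,11,1 taken => place at 6.
432 hashes to 8; slot 8 is free => place at 8.
271 hashes to 10; 10,11,1,6 taken => place at 0.
Table: [271, 726, —, —, 611, —, 427, —, 432, —, 843, 934, —]

427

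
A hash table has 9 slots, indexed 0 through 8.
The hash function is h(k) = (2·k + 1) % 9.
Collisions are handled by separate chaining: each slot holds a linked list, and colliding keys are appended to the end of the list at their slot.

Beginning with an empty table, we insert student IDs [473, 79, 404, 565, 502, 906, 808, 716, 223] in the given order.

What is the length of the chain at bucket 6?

473 → bucket 2
79 → bucket 6
404 → bucket 8
565 → bucket 6 (collision)
502 → bucket 6 (collision)
906 → bucket 4
808 → bucket 6 (collision)
716 → bucket 2 (collision)
223 → bucket 6 (collision)
Final buckets:
0: ∅
1: ∅
2: 473 -> 716
3: ∅
4: 906
5: ∅
6: 79 -> 565 -> 502 -> 808 -> 223
7: ∅
8: 404

5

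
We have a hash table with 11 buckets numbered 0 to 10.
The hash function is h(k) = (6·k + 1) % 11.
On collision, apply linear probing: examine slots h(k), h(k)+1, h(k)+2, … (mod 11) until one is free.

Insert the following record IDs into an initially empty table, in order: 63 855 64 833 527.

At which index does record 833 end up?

7

Insert 63: h=5, slot 5 empty → index 5.
Insert 855: h=5, slot 5 occupied → index 6.
Insert 64: h=0, slot 0 empty → index 0.
Insert 833: h=5, slots 5,6 occupied → index 7.
Insert 527: h=6, slots 6,7 occupied → index 8.
Table: [64, -, -, -, -, 63, 855, 833, 527, -, -]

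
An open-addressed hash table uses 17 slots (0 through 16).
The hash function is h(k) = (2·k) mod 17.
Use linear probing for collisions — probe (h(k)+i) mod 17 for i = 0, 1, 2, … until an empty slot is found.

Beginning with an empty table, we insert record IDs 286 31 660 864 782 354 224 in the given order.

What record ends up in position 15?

354

286: h=11 → slot 11
31: h=11, probe 11,12 → slot 12
660: h=11, probe 11,12,13 → slot 13
864: h=11, probe 11,12,13,14 → slot 14
782: h=0 → slot 0
354: h=11, probe 11,12,13,14,15 → slot 15
224: h=6 → slot 6
Table: [782, ., ., ., ., ., 224, ., ., ., ., 286, 31, 660, 864, 354, .]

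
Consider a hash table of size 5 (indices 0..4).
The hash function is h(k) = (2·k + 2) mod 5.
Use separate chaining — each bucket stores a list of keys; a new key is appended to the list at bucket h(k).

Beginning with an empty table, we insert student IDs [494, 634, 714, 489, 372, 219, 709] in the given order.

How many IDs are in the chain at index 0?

Insert 494: h=0, bucket 0 empty → new chain.
Insert 634: h=0, bucket 0 nonempty → append to chain.
Insert 714: h=0, bucket 0 nonempty → append to chain.
Insert 489: h=0, bucket 0 nonempty → append to chain.
Insert 372: h=1, bucket 1 empty → new chain.
Insert 219: h=0, bucket 0 nonempty → append to chain.
Insert 709: h=0, bucket 0 nonempty → append to chain.
Final buckets:
0: 494 -> 634 -> 714 -> 489 -> 219 -> 709
1: 372
2: -
3: -
4: -

6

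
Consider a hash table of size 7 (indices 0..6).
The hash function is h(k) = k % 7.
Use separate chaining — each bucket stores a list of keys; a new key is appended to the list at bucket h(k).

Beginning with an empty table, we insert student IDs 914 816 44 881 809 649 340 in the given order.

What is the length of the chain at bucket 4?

4

914 -> bucket 4
816 -> bucket 4 (collision)
44 -> bucket 2
881 -> bucket 6
809 -> bucket 4 (collision)
649 -> bucket 5
340 -> bucket 4 (collision)
Final buckets:
0: .
1: .
2: 44
3: .
4: 914 -> 816 -> 809 -> 340
5: 649
6: 881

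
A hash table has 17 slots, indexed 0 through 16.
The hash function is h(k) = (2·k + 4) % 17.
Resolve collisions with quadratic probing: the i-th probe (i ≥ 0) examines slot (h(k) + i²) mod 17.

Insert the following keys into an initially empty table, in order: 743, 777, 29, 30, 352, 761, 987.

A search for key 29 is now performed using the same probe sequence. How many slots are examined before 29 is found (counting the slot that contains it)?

743: h=11 → slot 11
777: h=11, probe 11,12 → slot 12
29: h=11, probe 11,12,15 → slot 15
30: h=13 → slot 13
352: h=11, probe 11,12,15,3 → slot 3
761: h=13, probe 13,14 → slot 14
987: h=6 → slot 6
Table: [-, -, -, 352, -, -, 987, -, -, -, -, 743, 777, 30, 761, 29, -]
Lookup 29: h=11, probe 11,12,15 → found at 15.

3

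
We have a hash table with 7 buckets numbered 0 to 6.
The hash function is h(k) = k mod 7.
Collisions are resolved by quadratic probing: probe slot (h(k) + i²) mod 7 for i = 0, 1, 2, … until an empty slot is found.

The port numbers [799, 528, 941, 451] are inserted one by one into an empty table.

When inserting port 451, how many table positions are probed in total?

Insert 799: h=1, slot 1 empty → index 1.
Insert 528: h=3, slot 3 empty → index 3.
Insert 941: h=3, slot 3 occupied → index 4.
Insert 451: h=3, slots 3,4 occupied → index 0.
Table: [451, 799, ∅, 528, 941, ∅, ∅]

3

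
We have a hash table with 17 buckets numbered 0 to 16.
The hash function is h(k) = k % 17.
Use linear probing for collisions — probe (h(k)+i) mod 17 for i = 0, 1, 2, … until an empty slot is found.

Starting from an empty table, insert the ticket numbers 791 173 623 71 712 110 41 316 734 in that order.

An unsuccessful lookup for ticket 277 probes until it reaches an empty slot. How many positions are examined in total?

791 hashes to 9; slot 9 is free => place at 9.
173 hashes to 3; slot 3 is free => place at 3.
623 hashes to 11; slot 11 is free => place at 11.
71 hashes to 3; 3 taken => place at 4.
712 hashes to 15; slot 15 is free => place at 15.
110 hashes to 8; slot 8 is free => place at 8.
41 hashes to 7; slot 7 is free => place at 7.
316 hashes to 10; slot 10 is free => place at 10.
734 hashes to 3; 3,4 taken => place at 5.
Table: [-, -, -, 173, 71, 734, -, 41, 110, 791, 316, 623, -, -, -, 712, -]
Lookup 277: h=5, probe 5,6 → slot 6 empty, not found.

2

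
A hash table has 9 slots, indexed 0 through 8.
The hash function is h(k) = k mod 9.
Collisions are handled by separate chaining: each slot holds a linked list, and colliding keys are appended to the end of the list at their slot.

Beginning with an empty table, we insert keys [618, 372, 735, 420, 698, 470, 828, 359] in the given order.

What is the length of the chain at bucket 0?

Insert 618: h=6, bucket 6 empty → new chain.
Insert 372: h=3, bucket 3 empty → new chain.
Insert 735: h=6, bucket 6 nonempty → append to chain.
Insert 420: h=6, bucket 6 nonempty → append to chain.
Insert 698: h=5, bucket 5 empty → new chain.
Insert 470: h=2, bucket 2 empty → new chain.
Insert 828: h=0, bucket 0 empty → new chain.
Insert 359: h=8, bucket 8 empty → new chain.
Final buckets:
0: 828
1: —
2: 470
3: 372
4: —
5: 698
6: 618 -> 735 -> 420
7: —
8: 359

1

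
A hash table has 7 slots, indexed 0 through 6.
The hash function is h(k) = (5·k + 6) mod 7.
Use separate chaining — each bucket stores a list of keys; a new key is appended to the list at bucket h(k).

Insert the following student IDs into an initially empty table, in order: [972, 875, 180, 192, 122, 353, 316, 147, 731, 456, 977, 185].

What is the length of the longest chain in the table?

Insert 972: h=1, bucket 1 empty -> new chain.
Insert 875: h=6, bucket 6 empty -> new chain.
Insert 180: h=3, bucket 3 empty -> new chain.
Insert 192: h=0, bucket 0 empty -> new chain.
Insert 122: h=0, bucket 0 nonempty -> append to chain.
Insert 353: h=0, bucket 0 nonempty -> append to chain.
Insert 316: h=4, bucket 4 empty -> new chain.
Insert 147: h=6, bucket 6 nonempty -> append to chain.
Insert 731: h=0, bucket 0 nonempty -> append to chain.
Insert 456: h=4, bucket 4 nonempty -> append to chain.
Insert 977: h=5, bucket 5 empty -> new chain.
Insert 185: h=0, bucket 0 nonempty -> append to chain.
Final buckets:
0: 192 -> 122 -> 353 -> 731 -> 185
1: 972
2: —
3: 180
4: 316 -> 456
5: 977
6: 875 -> 147

5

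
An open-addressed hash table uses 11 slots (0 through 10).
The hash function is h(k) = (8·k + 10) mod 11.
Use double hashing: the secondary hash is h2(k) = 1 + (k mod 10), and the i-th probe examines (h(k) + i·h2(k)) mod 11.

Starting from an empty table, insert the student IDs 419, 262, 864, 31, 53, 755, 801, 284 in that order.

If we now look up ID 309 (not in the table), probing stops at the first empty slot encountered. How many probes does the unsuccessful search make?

2

419: h=7 -> slot 7
262: h=5 -> slot 5
864: h=3 -> slot 3
31: h=5, h2=2, probe 5,7,9 -> slot 9
53: h=5, h2=4, probe 5,9,2 -> slot 2
755: h=0 -> slot 0
801: h=5, h2=2, probe 5,7,9,0,2,4 -> slot 4
284: h=5, h2=5, probe 5,10 -> slot 10
Table: [755, —, 53, 864, 801, 262, —, 419, —, 31, 284]
Lookup 309: h=7, h2=10, probe 7,6 → slot 6 empty, not found.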